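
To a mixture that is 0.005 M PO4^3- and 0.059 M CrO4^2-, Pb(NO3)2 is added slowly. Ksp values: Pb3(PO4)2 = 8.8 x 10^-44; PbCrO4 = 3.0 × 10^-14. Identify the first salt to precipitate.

Each salt begins to precipitate when Q = Ksp, i.e. when [Pb^2+] reaches its threshold.
For Pb3(PO4)2: 8.8 x 10^-44 = (0.005)^2 × [Pb^2+]^3  ⇒  [Pb^2+] = 1.5 × 10^-13 M.
For PbCrO4: 3.0 × 10^-14 = 0.059 × [Pb^2+]  ⇒  [Pb^2+] = 5.1 x 10^-13 M.
The salt with the lower threshold [Pb^2+] precipitates first: Pb3(PO4)2.

Pb3(PO4)2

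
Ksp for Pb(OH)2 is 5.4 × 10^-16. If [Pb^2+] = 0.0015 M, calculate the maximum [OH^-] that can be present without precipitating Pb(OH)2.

[OH^-] ≈ 6.0 × 10^-7 M

Pb(OH)2(s) <=> Pb^2+ + 2 OH^-
Ksp = [Pb^2+][OH^-]^2
Precipitation begins when Q = Ksp. With [Pb^2+] = 0.0015 M:
5.4 × 10^-16 = (0.0015) × [OH^-]^2
[OH^-] = (5.4 × 10^-16 / 1.5 × 10^-3)^(1/2) = 6.0 x 10^-7 M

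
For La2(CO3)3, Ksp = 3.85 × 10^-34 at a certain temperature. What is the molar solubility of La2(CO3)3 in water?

8.14 × 10^-8 M

La2(CO3)3(s) ⇌ 2 La^3+(aq) + 3 CO3^2-(aq)
Ksp = [La^3+]^2[CO3^2-]^3
With molar solubility s: [La^3+] = 2s, [CO3^2-] = 3s.
Ksp = (2s)^2(3s)^3 = 108s^5
s^5 = 3.85 × 10^-34 / 108, so s = 8.14 x 10^-8 M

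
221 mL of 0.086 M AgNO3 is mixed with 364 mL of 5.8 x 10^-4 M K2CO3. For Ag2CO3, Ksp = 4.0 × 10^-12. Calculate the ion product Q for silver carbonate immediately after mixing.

Total volume = 221 + 364 = 585 mL.
[Ag^+] = 8.6 × 10^-2 × (221/585) = 3.25 × 10^-2 M
[CO3^2-] = 5.8 x 10^-4 × (364/585) = 3.61 × 10^-4 M
Ag2CO3(s) <=> 2 Ag^+ + CO3^2-, so Q = [Ag^+]^2[CO3^2-]
Q = (3.25 x 10^-2)^2(3.61 × 10^-4) = 3.8 × 10^-7
Q > Ksp, so Ag2CO3 will precipitate.

Q = 3.8e-7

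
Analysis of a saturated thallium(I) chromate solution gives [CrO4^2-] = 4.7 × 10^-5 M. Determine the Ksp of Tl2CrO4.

4.2 x 10^-13

Tl2CrO4(s) ⇌ 2 Tl^+(aq) + CrO4^2-(aq)
Stoichiometry gives [Tl^+] = (2/1)[CrO4^2-] = 9.40 × 10^-5 M.
Ksp = [Tl^+]^2[CrO4^2-]
Ksp = (9.40 × 10^-5)^2 × 4.7 × 10^-5 = 4.2 × 10^-13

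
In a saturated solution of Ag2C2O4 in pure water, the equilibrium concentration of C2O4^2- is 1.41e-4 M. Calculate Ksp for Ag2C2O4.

Ag2C2O4(s) ⇌ 2 Ag^+ + C2O4^2-
Stoichiometry gives [Ag^+] = (2/1)[C2O4^2-] = 2.820 × 10^-4 M.
Ksp = [Ag^+]^2[C2O4^2-]
Ksp = (2.820 × 10^-4)^2 × 1.41 × 10^-4 = 1.12 x 10^-11

1.12e-11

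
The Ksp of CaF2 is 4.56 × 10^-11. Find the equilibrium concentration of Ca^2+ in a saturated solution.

CaF2(s) <=> Ca^2+(aq) + 2 F^-(aq)
Ksp = [Ca^2+][F^-]^2
If s mol/L of CaF2 dissolves, [Ca^2+] = s and [F^-] = 2s.
Ksp = s(2s)^2 = 4s^3
s = (4.56 × 10^-11 / 4)^(1/3) = 2.251 × 10^-4 M
[Ca^2+] = s = 2.25 × 10^-4 M

2.25 x 10^-4 M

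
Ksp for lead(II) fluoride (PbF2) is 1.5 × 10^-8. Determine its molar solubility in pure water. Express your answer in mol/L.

PbF2(s) <=> Pb^2+(aq) + 2 F^-(aq)
Ksp = [Pb^2+][F^-]^2
For each mole of PbF2 that dissolves: [Pb^2+] = s, [F^-] = 2s.
So Ksp = s × (2s)^2 = 4s^3
Solving, s = (1.5 × 10^-8/4)^(1/3) = 1.6 x 10^-3 M

s ≈ 1.6e-3 M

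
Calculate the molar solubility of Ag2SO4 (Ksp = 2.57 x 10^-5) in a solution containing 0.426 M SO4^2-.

s ≈ 3.88e-3 M

Ag2SO4(s) <=> 2 Ag^+ + SO4^2-
Ksp = [Ag^+]^2[SO4^2-]
If s mol/L dissolves here, [Ag^+] = 2s, [SO4^2-] = 0.426 + s ≈ 0.426 (common-ion effect: SO4^2- is already 0.426 M).
Ksp ≈ (2s)^2 × 0.426
s = 3.88 × 10^-3 M
Check: s = 3.9 × 10^-3 ≪ 0.426, so the approximation is valid.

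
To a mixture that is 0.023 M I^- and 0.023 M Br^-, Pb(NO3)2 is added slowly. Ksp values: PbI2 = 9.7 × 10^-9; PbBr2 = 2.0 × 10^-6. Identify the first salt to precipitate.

Precipitation of each salt starts when its ion product equals its Ksp.
For PbI2: 9.7 × 10^-9 = (0.023)^2 × [Pb^2+]  ⇒  [Pb^2+] = 1.8 × 10^-5 M.
For PbBr2: 2.0 × 10^-6 = (0.023)^2 × [Pb^2+]  ⇒  [Pb^2+] = 3.8 x 10^-3 M.
The salt with the lower threshold [Pb^2+] precipitates first: PbI2.

PbI2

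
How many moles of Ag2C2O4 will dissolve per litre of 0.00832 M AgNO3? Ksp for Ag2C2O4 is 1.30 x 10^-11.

Ag2C2O4(s) ⇌ 2 Ag^+ + C2O4^2-
Ksp = [Ag^+]^2[C2O4^2-]
If s mol/L dissolves here, [Ag^+] = 0.00832 + 2s ≈ 0.00832, [C2O4^2-] = s (common-ion effect: Ag^+ is already 0.00832 M).
Ksp ≈ (0.00832)^2 × s
s = 1.88 x 10^-7 M
Check: 2s = 3.8 × 10^-7 ≪ 0.00832, so the approximation is valid.

1.88 × 10^-7 M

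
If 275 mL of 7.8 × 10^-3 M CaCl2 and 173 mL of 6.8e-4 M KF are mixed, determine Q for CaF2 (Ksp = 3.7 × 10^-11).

Total volume = 275 + 173 = 448 mL.
[Ca^2+] = 7.8 × 10^-3 × (275/448) = 4.79 × 10^-3 M
[F^-] = 6.8 × 10^-4 × (173/448) = 2.63 x 10^-4 M
CaF2(s) ⇌ Ca^2+ + 2 F^-, so Q = [Ca^2+][F^-]^2
Q = (4.79 × 10^-3)(2.63 x 10^-4)^2 = 3.3 × 10^-10
Q > Ksp, so CaF2 will precipitate.

Q = 3.3 x 10^-10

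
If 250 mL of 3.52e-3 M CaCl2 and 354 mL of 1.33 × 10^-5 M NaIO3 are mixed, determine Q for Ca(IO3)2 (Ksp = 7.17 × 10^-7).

Q ≈ 8.85e-14

Total volume = 250 + 354 = 604 mL.
[Ca^2+] = 3.52 x 10^-3 × (250/604) = 1.457 x 10^-3 M
[IO3^-] = 1.33 x 10^-5 × (354/604) = 7.795 × 10^-6 M
Ca(IO3)2(s) <=> Ca^2+ + 2 IO3^-, so Q = [Ca^2+][IO3^-]^2
Q = (1.457 × 10^-3)(7.795 × 10^-6)^2 = 8.85 × 10^-14
Q < Ksp, so no precipitate of Ca(IO3)2 forms.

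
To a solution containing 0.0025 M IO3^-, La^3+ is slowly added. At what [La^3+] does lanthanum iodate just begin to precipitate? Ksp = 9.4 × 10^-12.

La(IO3)3(s) ⇌ La^3+(aq) + 3 IO3^-(aq)
Ksp = [La^3+][IO3^-]^3
Precipitation begins when Q = Ksp. With [IO3^-] = 0.0025 M:
9.4 × 10^-12 = (0.0025)^3 × [La^3+]
[La^3+] = (9.4 × 10^-12 / 1.56 × 10^-8) = 6.0 x 10^-4 M

[La^3+] ≈ 6.0e-4 M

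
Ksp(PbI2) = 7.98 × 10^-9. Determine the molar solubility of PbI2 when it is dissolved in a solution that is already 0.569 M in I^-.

2.46 × 10^-8 M

PbI2(s) ⇌ Pb^2+(aq) + 2 I^-(aq)
Ksp = [Pb^2+][I^-]^2
If s mol/L dissolves here, [Pb^2+] = s, [I^-] = 0.569 + 2s ≈ 0.569 (Ksp is small, so little additional dissolves).
Ksp ≈ s × (0.569)^2
s = 2.46 × 10^-8 M
Check: 2s = 4.9 × 10^-8 ≪ 0.569, so the approximation is valid.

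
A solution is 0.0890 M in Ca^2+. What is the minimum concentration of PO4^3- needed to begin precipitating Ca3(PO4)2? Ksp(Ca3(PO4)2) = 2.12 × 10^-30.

[PO4^3-] = 5.48e-14 M

Ca3(PO4)2(s) ⇌ 3 Ca^2+(aq) + 2 PO4^3-(aq)
Ksp = [Ca^2+]^3[PO4^3-]^2
Precipitation begins when Q = Ksp. With [Ca^2+] = 0.0890 M:
2.12 × 10^-30 = (0.0890)^3 × [PO4^3-]^2
[PO4^3-] = (2.12 × 10^-30 / 7.050 × 10^-4)^(1/2) = 5.48 × 10^-14 M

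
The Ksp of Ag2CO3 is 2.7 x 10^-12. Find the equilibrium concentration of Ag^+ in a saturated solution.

Ag2CO3(s) ⇌ 2 Ag^+ + CO3^2-
Ksp = [Ag^+]^2[CO3^2-]
Let s = molar solubility. Then [Ag^+] = 2s and [CO3^2-] = s.
Substituting: Ksp = (2s)^2s = 4s^3
Solving, s = (2.7 x 10^-12/4)^(1/3) = 8.77 x 10^-5 M
[Ag^+] = 2s = 1.8 × 10^-4 M

[Ag^+] ≈ 1.8 x 10^-4 M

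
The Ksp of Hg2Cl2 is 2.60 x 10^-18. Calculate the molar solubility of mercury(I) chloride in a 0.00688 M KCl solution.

Hg2Cl2(s) ⇌ Hg2^2+ + 2 Cl^-
Ksp = [Hg2^2+][Cl^-]^2
Let s be the molar solubility in this solution. [Hg2^2+] = s, [Cl^-] = 0.00688 + 2s ≈ 0.00688 (common-ion effect: Cl^- is already 0.00688 M).
Ksp ≈ s × (0.00688)^2
s = 5.49 x 10^-14 M
Check: 2s = 1.1 × 10^-13 ≪ 0.00688, so the approximation is valid.

5.49 × 10^-14 M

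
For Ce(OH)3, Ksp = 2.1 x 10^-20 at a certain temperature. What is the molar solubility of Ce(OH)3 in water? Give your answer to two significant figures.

Ce(OH)3(s) ⇌ Ce^3+ + 3 OH^-
Ksp = [Ce^3+][OH^-]^3
Let s = molar solubility. Then [Ce^3+] = s and [OH^-] = 3s.
Substituting: Ksp = s(3s)^3 = 27s^4
s = (2.1 x 10^-20 / 27)^(1/4) = 5.3 x 10^-6 M

s ≈ 5.3 x 10^-6 M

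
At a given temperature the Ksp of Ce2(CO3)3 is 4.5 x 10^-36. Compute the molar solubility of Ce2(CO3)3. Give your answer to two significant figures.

Ce2(CO3)3(s) ⇌ 2 Ce^3+ + 3 CO3^2-
Ksp = [Ce^3+]^2[CO3^2-]^3
For each mole of Ce2(CO3)3 that dissolves: [Ce^3+] = 2s, [CO3^2-] = 3s.
So Ksp = (2s)^2 × (3s)^3 = 108s^5
Solving, s = (4.5 x 10^-36/108)^(1/5) = 3.3 × 10^-8 M

s = 3.3 × 10^-8 M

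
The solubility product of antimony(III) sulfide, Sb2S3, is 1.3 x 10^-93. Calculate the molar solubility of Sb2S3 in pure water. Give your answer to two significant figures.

s = 1.0e-19 M

Sb2S3(s) ⇌ 2 Sb^3+(aq) + 3 S^2-(aq)
Ksp = [Sb^3+]^2[S^2-]^3
If s mol/L of Sb2S3 dissolves, [Sb^3+] = 2s and [S^2-] = 3s.
Ksp = (2s)^2(3s)^3 = 108s^5
Solving, s = (1.3 x 10^-93/108)^(1/5) = 1.0 × 10^-19 M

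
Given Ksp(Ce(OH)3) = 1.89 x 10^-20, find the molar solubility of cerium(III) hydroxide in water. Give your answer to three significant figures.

s ≈ 5.14e-6 M

Ce(OH)3(s) <=> Ce^3+(aq) + 3 OH^-(aq)
Ksp = [Ce^3+][OH^-]^3
For each mole of Ce(OH)3 that dissolves: [Ce^3+] = s, [OH^-] = 3s.
So Ksp = s × (3s)^3 = 27s^4
s = (1.89 x 10^-20 / 27)^(1/4) = 5.14 x 10^-6 M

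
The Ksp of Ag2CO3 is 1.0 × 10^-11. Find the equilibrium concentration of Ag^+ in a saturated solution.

[Ag^+] ≈ 2.7 × 10^-4 M

Ag2CO3(s) ⇌ 2 Ag^+ + CO3^2-
Ksp = [Ag^+]^2[CO3^2-]
Let s = molar solubility. Then [Ag^+] = 2s and [CO3^2-] = s.
So Ksp = (2s)^2 × s = 4s^3
s^3 = 1.0 × 10^-11 / 4, so s = 1.36 × 10^-4 M
[Ag^+] = 2s = 2.7 x 10^-4 M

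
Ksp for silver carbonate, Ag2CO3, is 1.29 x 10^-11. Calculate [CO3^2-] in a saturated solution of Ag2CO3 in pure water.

Ag2CO3(s) ⇌ 2 Ag^+ + CO3^2-
Ksp = [Ag^+]^2[CO3^2-]
If s mol/L of Ag2CO3 dissolves, [Ag^+] = 2s and [CO3^2-] = s.
So Ksp = (2s)^2 × s = 4s^3
Solving, s = (1.29 x 10^-11/4)^(1/3) = 1.477 x 10^-4 M
[CO3^2-] = s = 1.48 x 10^-4 M

[CO3^2-] ≈ 1.48 × 10^-4 M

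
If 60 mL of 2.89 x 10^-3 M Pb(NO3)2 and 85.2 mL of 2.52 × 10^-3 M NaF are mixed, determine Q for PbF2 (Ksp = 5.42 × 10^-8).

2.61e-9

Total volume = 60 + 85.2 = 145.2 mL.
[Pb^2+] = 2.89 × 10^-3 × (60/145.2) = 1.194 × 10^-3 M
[F^-] = 2.52 x 10^-3 × (85.2/145.2) = 1.479 × 10^-3 M
PbF2(s) ⇌ Pb^2+(aq) + 2 F^-(aq), so Q = [Pb^2+][F^-]^2
Q = (1.194 x 10^-3)(1.479 x 10^-3)^2 = 2.61 x 10^-9
Q < Ksp, so no precipitate of PbF2 forms.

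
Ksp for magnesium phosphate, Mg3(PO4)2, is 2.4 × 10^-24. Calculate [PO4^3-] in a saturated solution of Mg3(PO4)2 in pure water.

1.5 × 10^-5 M

Mg3(PO4)2(s) ⇌ 3 Mg^2+ + 2 PO4^3-
Ksp = [Mg^2+]^3[PO4^3-]^2
If s mol/L of Mg3(PO4)2 dissolves, [Mg^2+] = 3s and [PO4^3-] = 2s.
So Ksp = (3s)^3 × (2s)^2 = 108s^5
Solving, s = (2.4 × 10^-24/108)^(1/5) = 7.40 x 10^-6 M
[PO4^3-] = 2s = 1.5 x 10^-5 M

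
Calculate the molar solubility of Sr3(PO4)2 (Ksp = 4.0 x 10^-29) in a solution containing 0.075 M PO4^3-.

Sr3(PO4)2(s) ⇌ 3 Sr^2+(aq) + 2 PO4^3-(aq)
Ksp = [Sr^2+]^3[PO4^3-]^2
If s mol/L dissolves here, [Sr^2+] = 3s, [PO4^3-] = 0.075 + 2s ≈ 0.075 (Ksp is small, so little additional dissolves).
Ksp ≈ (3s)^3 × (0.075)^2
s = 6.4 × 10^-10 M
Check: 2s = 1.3 × 10^-9 ≪ 0.075, so the approximation is valid.

s = 6.4 × 10^-10 M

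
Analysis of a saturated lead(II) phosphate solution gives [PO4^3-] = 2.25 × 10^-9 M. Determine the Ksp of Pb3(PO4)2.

Ksp ≈ 1.95 × 10^-43

Pb3(PO4)2(s) ⇌ 3 Pb^2+ + 2 PO4^3-
Stoichiometry gives [Pb^2+] = (3/2)[PO4^3-] = 3.375 x 10^-9 M.
Ksp = [Pb^2+]^3[PO4^3-]^2
Ksp = (3.375 x 10^-9)^3 × (2.25 × 10^-9)^2 = 1.95 × 10^-43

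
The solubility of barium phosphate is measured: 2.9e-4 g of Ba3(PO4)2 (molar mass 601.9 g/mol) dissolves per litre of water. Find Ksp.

Ksp ≈ 2.8 × 10^-30

Molar solubility s = (2.9 × 10^-4 g/L) / (601.9 g/mol) = 4.82 x 10^-7 M.
Ba3(PO4)2(s) ⇌ 3 Ba^2+(aq) + 2 PO4^3-(aq)
If s mol/L of Ba3(PO4)2 dissolves, [Ba^2+] = 3s and [PO4^3-] = 2s.
Ksp = [Ba^2+]^3[PO4^3-]^2
Ksp = (3s)^3(2s)^2 = 108s^5
With s = 4.82 × 10^-7: Ksp = 2.8 x 10^-30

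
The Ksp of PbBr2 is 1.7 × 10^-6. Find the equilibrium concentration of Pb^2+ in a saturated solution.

PbBr2(s) ⇌ Pb^2+(aq) + 2 Br^-(aq)
Ksp = [Pb^2+][Br^-]^2
Let s = molar solubility. Then [Pb^2+] = s and [Br^-] = 2s.
So Ksp = s × (2s)^2 = 4s^3
s = (1.7 × 10^-6 / 4)^(1/3) = 7.52 × 10^-3 M
[Pb^2+] = s = 7.5 x 10^-3 M

[Pb^2+] ≈ 7.5e-3 M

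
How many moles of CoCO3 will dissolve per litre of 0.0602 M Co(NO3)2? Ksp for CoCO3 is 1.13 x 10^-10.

CoCO3(s) ⇌ Co^2+ + CO3^2-
Ksp = [Co^2+][CO3^2-]
Let s be the molar solubility in this solution. [Co^2+] = 0.0602 + s ≈ 0.0602, [CO3^2-] = s (since Co^2+ from Co(NO3)2 dominates).
Ksp ≈ 0.0602 × s
s = 1.88 × 10^-9 M
Check: s = 1.9 × 10^-9 ≪ 0.0602, so the approximation is valid.

1.88 × 10^-9 M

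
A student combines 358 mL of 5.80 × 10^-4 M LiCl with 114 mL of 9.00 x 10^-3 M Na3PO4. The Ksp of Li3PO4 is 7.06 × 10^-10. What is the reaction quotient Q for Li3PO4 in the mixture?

Total volume = 358 + 114 = 472 mL.
[Li^+] = 5.80 x 10^-4 × (358/472) = 4.399 × 10^-4 M
[PO4^3-] = 9.00 × 10^-3 × (114/472) = 2.174 × 10^-3 M
Li3PO4(s) <=> 3 Li^+ + PO4^3-, so Q = [Li^+]^3[PO4^3-]
Q = (4.399 × 10^-4)^3(2.174 × 10^-3) = 1.85 × 10^-13
Q < Ksp, so no precipitate of Li3PO4 forms.

Q ≈ 1.85e-13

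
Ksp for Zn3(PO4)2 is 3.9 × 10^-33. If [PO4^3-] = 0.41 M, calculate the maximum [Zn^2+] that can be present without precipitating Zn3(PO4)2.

[Zn^2+] = 2.9 × 10^-11 M

Zn3(PO4)2(s) ⇌ 3 Zn^2+(aq) + 2 PO4^3-(aq)
Ksp = [Zn^2+]^3[PO4^3-]^2
Precipitation begins when Q = Ksp. With [PO4^3-] = 0.41 M:
3.9 × 10^-33 = (0.41)^2 × [Zn^2+]^3
[Zn^2+] = (3.9 × 10^-33 / 1.68 × 10^-1)^(1/3) = 2.9 x 10^-11 M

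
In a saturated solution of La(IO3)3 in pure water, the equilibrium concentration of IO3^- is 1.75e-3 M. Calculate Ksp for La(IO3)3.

La(IO3)3(s) <=> La^3+ + 3 IO3^-
Stoichiometry gives [La^3+] = (1/3)[IO3^-] = 5.833 x 10^-4 M.
Ksp = [La^3+][IO3^-]^3
Ksp = 5.833 × 10^-4 × (1.75 × 10^-3)^3 = 3.13 x 10^-12

3.13e-12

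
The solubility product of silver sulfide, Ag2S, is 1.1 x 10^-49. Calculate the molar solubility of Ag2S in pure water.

Ag2S(s) <=> 2 Ag^+ + S^2-
Ksp = [Ag^+]^2[S^2-]
With molar solubility s: [Ag^+] = 2s, [S^2-] = s.
Substituting: Ksp = (2s)^2s = 4s^3
s^3 = 1.1 x 10^-49 / 4, so s = 3.0 x 10^-17 M

s = 3.0 × 10^-17 M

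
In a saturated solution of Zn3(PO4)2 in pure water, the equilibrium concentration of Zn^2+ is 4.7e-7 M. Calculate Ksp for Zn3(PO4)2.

Ksp ≈ 1.0 x 10^-32

Zn3(PO4)2(s) ⇌ 3 Zn^2+(aq) + 2 PO4^3-(aq)
Stoichiometry gives [PO4^3-] = (2/3)[Zn^2+] = 3.13 × 10^-7 M.
Ksp = [Zn^2+]^3[PO4^3-]^2
Ksp = (4.7 × 10^-7)^3 × (3.13 × 10^-7)^2 = 1.0 × 10^-32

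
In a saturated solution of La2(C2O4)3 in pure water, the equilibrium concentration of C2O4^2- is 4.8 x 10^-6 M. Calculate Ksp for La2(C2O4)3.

La2(C2O4)3(s) ⇌ 2 La^3+ + 3 C2O4^2-
Stoichiometry gives [La^3+] = (2/3)[C2O4^2-] = 3.20 × 10^-6 M.
Ksp = [La^3+]^2[C2O4^2-]^3
Ksp = (3.20 × 10^-6)^2 × (4.8 × 10^-6)^3 = 1.1 × 10^-27

1.1e-27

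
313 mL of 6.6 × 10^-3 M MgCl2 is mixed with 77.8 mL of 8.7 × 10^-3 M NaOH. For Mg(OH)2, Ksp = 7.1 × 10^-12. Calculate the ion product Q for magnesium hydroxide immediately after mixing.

1.6 x 10^-8

Total volume = 313 + 77.8 = 390.8 mL.
[Mg^2+] = 6.6 x 10^-3 × (313/390.8) = 5.29 x 10^-3 M
[OH^-] = 8.7 × 10^-3 × (77.8/390.8) = 1.73 × 10^-3 M
Mg(OH)2(s) ⇌ Mg^2+ + 2 OH^-, so Q = [Mg^2+][OH^-]^2
Q = (5.29 × 10^-3)(1.73 x 10^-3)^2 = 1.6 × 10^-8
Q > Ksp, so Mg(OH)2 will precipitate.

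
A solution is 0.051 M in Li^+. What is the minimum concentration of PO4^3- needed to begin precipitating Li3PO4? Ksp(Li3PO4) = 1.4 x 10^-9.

[PO4^3-] ≈ 1.1 × 10^-5 M

Li3PO4(s) ⇌ 3 Li^+(aq) + PO4^3-(aq)
Ksp = [Li^+]^3[PO4^3-]
Precipitation begins when Q = Ksp. With [Li^+] = 0.051 M:
1.4 x 10^-9 = (0.051)^3 × [PO4^3-]
[PO4^3-] = (1.4 x 10^-9 / 1.33 × 10^-4) = 1.1 x 10^-5 M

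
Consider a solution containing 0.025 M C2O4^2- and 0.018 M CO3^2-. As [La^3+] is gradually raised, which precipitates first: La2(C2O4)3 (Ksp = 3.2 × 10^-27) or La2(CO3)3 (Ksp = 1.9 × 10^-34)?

Each salt begins to precipitate when Q = Ksp, i.e. when [La^3+] reaches its threshold.
For La2(C2O4)3: 3.2 × 10^-27 = (0.025)^3 × [La^3+]^2  ⇒  [La^3+] = 1.4 x 10^-11 M.
For La2(CO3)3: 1.9 × 10^-34 = (0.018)^3 × [La^3+]^2  ⇒  [La^3+] = 5.7 × 10^-15 M.
The salt with the lower threshold [La^3+] precipitates first: La2(CO3)3.

La2(CO3)3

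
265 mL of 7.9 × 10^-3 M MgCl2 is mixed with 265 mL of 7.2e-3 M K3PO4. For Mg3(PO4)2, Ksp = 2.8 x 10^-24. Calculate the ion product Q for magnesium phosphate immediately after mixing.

Q = 8.0e-13

Total volume = 265 + 265 = 530 mL.
[Mg^2+] = 7.9 x 10^-3 × (265/530) = 3.95 × 10^-3 M
[PO4^3-] = 7.2 × 10^-3 × (265/530) = 3.60 × 10^-3 M
Mg3(PO4)2(s) ⇌ 3 Mg^2+(aq) + 2 PO4^3-(aq), so Q = [Mg^2+]^3[PO4^3-]^2
Q = (3.95 × 10^-3)^3(3.60 × 10^-3)^2 = 8.0 × 10^-13
Q > Ksp, so Mg3(PO4)2 will precipitate.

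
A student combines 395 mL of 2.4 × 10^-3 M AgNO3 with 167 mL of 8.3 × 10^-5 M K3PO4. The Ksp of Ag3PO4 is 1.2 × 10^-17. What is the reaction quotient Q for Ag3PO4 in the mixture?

1.2 × 10^-13

Total volume = 395 + 167 = 562 mL.
[Ag^+] = 2.4 × 10^-3 × (395/562) = 1.69 × 10^-3 M
[PO4^3-] = 8.3 x 10^-5 × (167/562) = 2.47 × 10^-5 M
Ag3PO4(s) ⇌ 3 Ag^+(aq) + PO4^3-(aq), so Q = [Ag^+]^3[PO4^3-]
Q = (1.69 x 10^-3)^3(2.47 × 10^-5) = 1.2 × 10^-13
Q > Ksp, so Ag3PO4 will precipitate.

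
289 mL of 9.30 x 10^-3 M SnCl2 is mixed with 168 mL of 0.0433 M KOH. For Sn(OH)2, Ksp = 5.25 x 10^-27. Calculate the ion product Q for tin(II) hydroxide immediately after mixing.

Total volume = 289 + 168 = 457 mL.
[Sn^2+] = 9.30 x 10^-3 × (289/457) = 5.881 × 10^-3 M
[OH^-] = 4.33 x 10^-2 × (168/457) = 1.592 × 10^-2 M
Sn(OH)2(s) ⇌ Sn^2+(aq) + 2 OH^-(aq), so Q = [Sn^2+][OH^-]^2
Q = (5.881 × 10^-3)(1.592 × 10^-2)^2 = 1.49 x 10^-6
Q > Ksp, so Sn(OH)2 will precipitate.

1.49e-6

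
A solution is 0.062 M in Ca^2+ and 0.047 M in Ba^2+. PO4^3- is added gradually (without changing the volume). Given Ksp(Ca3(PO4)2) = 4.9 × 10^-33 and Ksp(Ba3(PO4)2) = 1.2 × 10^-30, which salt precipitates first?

Each salt begins to precipitate when Q = Ksp, i.e. when [PO4^3-] reaches its threshold.
For Ca3(PO4)2: 4.9 × 10^-33 = (0.062)^3 × [PO4^3-]^2  ⇒  [PO4^3-] = 4.5 x 10^-15 M.
For Ba3(PO4)2: 1.2 × 10^-30 = (0.047)^3 × [PO4^3-]^2  ⇒  [PO4^3-] = 1.1 × 10^-13 M.
The salt with the lower threshold [PO4^3-] precipitates first: Ca3(PO4)2.

Ca3(PO4)2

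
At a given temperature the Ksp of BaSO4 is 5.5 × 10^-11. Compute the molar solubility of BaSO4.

BaSO4(s) ⇌ Ba^2+ + SO4^2-
Ksp = [Ba^2+][SO4^2-]
If s mol/L of BaSO4 dissolves, [Ba^2+] = s and [SO4^2-] = s.
Ksp = s^2
s = (5.5 × 10^-11)^(1/2) = 7.4 x 10^-6 M

7.4e-6 M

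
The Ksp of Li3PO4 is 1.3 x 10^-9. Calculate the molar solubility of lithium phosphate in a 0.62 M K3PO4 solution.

4.3e-4 M

Li3PO4(s) ⇌ 3 Li^+(aq) + PO4^3-(aq)
Ksp = [Li^+]^3[PO4^3-]
If s mol/L dissolves here, [Li^+] = 3s, [PO4^3-] = 0.62 + s ≈ 0.62 (Ksp is small, so little additional dissolves).
Ksp ≈ (3s)^3 × 0.62
s = 4.3 x 10^-4 M
Check: s = 4.3 × 10^-4 ≪ 0.62, so the approximation is valid.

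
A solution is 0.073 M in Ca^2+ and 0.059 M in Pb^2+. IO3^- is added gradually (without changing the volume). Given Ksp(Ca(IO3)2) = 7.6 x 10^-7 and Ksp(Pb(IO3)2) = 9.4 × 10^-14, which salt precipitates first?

Precipitation of each salt starts when its ion product equals its Ksp.
For Ca(IO3)2: 7.6 x 10^-7 = 0.073 × [IO3^-]^2  ⇒  [IO3^-] = 3.2 × 10^-3 M.
For Pb(IO3)2: 9.4 × 10^-14 = 0.059 × [IO3^-]^2  ⇒  [IO3^-] = 1.3 × 10^-6 M.
The salt with the lower threshold [IO3^-] precipitates first: Pb(IO3)2.

Pb(IO3)2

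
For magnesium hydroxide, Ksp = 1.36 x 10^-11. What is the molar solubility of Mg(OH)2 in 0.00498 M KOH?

s = 5.48 x 10^-7 M

Mg(OH)2(s) ⇌ Mg^2+(aq) + 2 OH^-(aq)
Ksp = [Mg^2+][OH^-]^2
If s mol/L dissolves here, [Mg^2+] = s, [OH^-] = 0.00498 + 2s ≈ 0.00498 (since OH^- from KOH dominates).
Ksp ≈ s × (0.00498)^2
s = 5.48 x 10^-7 M
Check: 2s = 1.1 × 10^-6 ≪ 0.00498, so the approximation is valid.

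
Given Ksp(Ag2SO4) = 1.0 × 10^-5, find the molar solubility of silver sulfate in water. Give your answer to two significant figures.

1.4 × 10^-2 M

Ag2SO4(s) ⇌ 2 Ag^+ + SO4^2-
Ksp = [Ag^+]^2[SO4^2-]
Let s = molar solubility. Then [Ag^+] = 2s and [SO4^2-] = s.
Ksp = (2s)^2s = 4s^3
s = (1.0 × 10^-5 / 4)^(1/3) = 1.4 × 10^-2 M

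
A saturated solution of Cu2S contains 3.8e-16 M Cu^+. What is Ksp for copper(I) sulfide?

Cu2S(s) ⇌ 2 Cu^+ + S^2-
Stoichiometry gives [S^2-] = (1/2)[Cu^+] = 1.90 × 10^-16 M.
Ksp = [Cu^+]^2[S^2-]
Ksp = (3.8 × 10^-16)^2 × 1.90 × 10^-16 = 2.7 × 10^-47

Ksp ≈ 2.7 × 10^-47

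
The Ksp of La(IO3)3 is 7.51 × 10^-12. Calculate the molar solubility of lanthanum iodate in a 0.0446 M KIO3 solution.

s = 8.47e-8 M

La(IO3)3(s) ⇌ La^3+ + 3 IO3^-
Ksp = [La^3+][IO3^-]^3
Let s = moles of La(IO3)3 that dissolve per litre. [La^3+] = s, [IO3^-] = 0.0446 + 3s ≈ 0.0446 (since IO3^- from KIO3 dominates).
Ksp ≈ s × (0.0446)^3
s = 8.47 × 10^-8 M
Check: 3s = 2.5 x 10^-7 ≪ 0.0446, so the approximation is valid.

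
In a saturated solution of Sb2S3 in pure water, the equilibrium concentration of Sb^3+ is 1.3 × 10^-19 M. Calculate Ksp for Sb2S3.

Ksp ≈ 1.3 x 10^-94

Sb2S3(s) <=> 2 Sb^3+ + 3 S^2-
Stoichiometry gives [S^2-] = (3/2)[Sb^3+] = 1.95 × 10^-19 M.
Ksp = [Sb^3+]^2[S^2-]^3
Ksp = (1.3 × 10^-19)^2 × (1.95 x 10^-19)^3 = 1.3 × 10^-94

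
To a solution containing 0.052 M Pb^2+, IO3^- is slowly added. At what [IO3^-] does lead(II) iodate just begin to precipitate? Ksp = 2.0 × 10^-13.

2.0 × 10^-6 M

Pb(IO3)2(s) ⇌ Pb^2+ + 2 IO3^-
Ksp = [Pb^2+][IO3^-]^2
Precipitation begins when Q = Ksp. With [Pb^2+] = 0.052 M:
2.0 × 10^-13 = (0.052) × [IO3^-]^2
[IO3^-] = (2.0 × 10^-13 / 5.2 x 10^-2)^(1/2) = 2.0 × 10^-6 M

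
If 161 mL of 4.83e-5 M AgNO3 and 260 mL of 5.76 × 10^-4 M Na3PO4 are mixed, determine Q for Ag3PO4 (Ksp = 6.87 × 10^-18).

2.24 x 10^-18

Total volume = 161 + 260 = 421 mL.
[Ag^+] = 4.83 × 10^-5 × (161/421) = 1.847 × 10^-5 M
[PO4^3-] = 5.76 × 10^-4 × (260/421) = 3.557 × 10^-4 M
Ag3PO4(s) ⇌ 3 Ag^+(aq) + PO4^3-(aq), so Q = [Ag^+]^3[PO4^3-]
Q = (1.847 × 10^-5)^3(3.557 x 10^-4) = 2.24 × 10^-18
Q < Ksp, so no precipitate of Ag3PO4 forms.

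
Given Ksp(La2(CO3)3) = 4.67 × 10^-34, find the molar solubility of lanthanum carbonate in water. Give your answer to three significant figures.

s ≈ 8.46 × 10^-8 M

La2(CO3)3(s) ⇌ 2 La^3+(aq) + 3 CO3^2-(aq)
Ksp = [La^3+]^2[CO3^2-]^3
If s mol/L of La2(CO3)3 dissolves, [La^3+] = 2s and [CO3^2-] = 3s.
Substituting: Ksp = (2s)^2(3s)^3 = 108s^5
Solving, s = (4.67 × 10^-34/108)^(1/5) = 8.46 × 10^-8 M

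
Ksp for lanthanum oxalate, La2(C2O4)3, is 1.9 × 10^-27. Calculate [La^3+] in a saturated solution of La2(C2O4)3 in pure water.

La2(C2O4)3(s) <=> 2 La^3+(aq) + 3 C2O4^2-(aq)
Ksp = [La^3+]^2[C2O4^2-]^3
With molar solubility s: [La^3+] = 2s, [C2O4^2-] = 3s.
So Ksp = (2s)^2 × (3s)^3 = 108s^5
Solving, s = (1.9 × 10^-27/108)^(1/5) = 1.77 x 10^-6 M
[La^3+] = 2s = 3.5 × 10^-6 M

3.5e-6 M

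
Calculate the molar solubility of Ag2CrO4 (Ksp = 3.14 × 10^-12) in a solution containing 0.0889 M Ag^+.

Ag2CrO4(s) ⇌ 2 Ag^+ + CrO4^2-
Ksp = [Ag^+]^2[CrO4^2-]
Let s = moles of Ag2CrO4 that dissolve per litre. [Ag^+] = 0.0889 + 2s ≈ 0.0889, [CrO4^2-] = s (since the Ag^+ already present dominates).
Ksp ≈ (0.0889)^2 × s
s = 3.97 × 10^-10 M
Check: 2s = 7.9 x 10^-10 ≪ 0.0889, so the approximation is valid.

s = 3.97e-10 M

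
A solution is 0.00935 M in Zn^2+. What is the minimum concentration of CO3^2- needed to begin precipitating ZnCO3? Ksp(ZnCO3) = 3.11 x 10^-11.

[CO3^2-] ≈ 3.33 x 10^-9 M

ZnCO3(s) ⇌ Zn^2+ + CO3^2-
Ksp = [Zn^2+][CO3^2-]
Precipitation begins when Q = Ksp. With [Zn^2+] = 0.00935 M:
3.11 x 10^-11 = (0.00935) × [CO3^2-]
[CO3^2-] = (3.11 x 10^-11 / 9.35 x 10^-3) = 3.33 x 10^-9 M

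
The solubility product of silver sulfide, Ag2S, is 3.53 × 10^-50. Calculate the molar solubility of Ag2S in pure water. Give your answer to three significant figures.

s ≈ 2.07e-17 M

Ag2S(s) ⇌ 2 Ag^+ + S^2-
Ksp = [Ag^+]^2[S^2-]
With molar solubility s: [Ag^+] = 2s, [S^2-] = s.
So Ksp = (2s)^2 × s = 4s^3
Solving, s = (3.53 × 10^-50/4)^(1/3) = 2.07 x 10^-17 M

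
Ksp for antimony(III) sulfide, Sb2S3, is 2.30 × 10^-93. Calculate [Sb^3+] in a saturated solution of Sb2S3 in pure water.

[Sb^3+] = 2.33 × 10^-19 M

Sb2S3(s) ⇌ 2 Sb^3+ + 3 S^2-
Ksp = [Sb^3+]^2[S^2-]^3
For each mole of Sb2S3 that dissolves: [Sb^3+] = 2s, [S^2-] = 3s.
Substituting: Ksp = (2s)^2(3s)^3 = 108s^5
Solving, s = (2.30 × 10^-93/108)^(1/5) = 1.163 × 10^-19 M
[Sb^3+] = 2s = 2.33 × 10^-19 M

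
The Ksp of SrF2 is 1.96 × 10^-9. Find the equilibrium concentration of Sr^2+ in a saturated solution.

SrF2(s) <=> Sr^2+ + 2 F^-
Ksp = [Sr^2+][F^-]^2
For each mole of SrF2 that dissolves: [Sr^2+] = s, [F^-] = 2s.
So Ksp = s × (2s)^2 = 4s^3
Solving, s = (1.96 × 10^-9/4)^(1/3) = 7.884 × 10^-4 M
[Sr^2+] = s = 7.88 x 10^-4 M

[Sr^2+] = 7.88 × 10^-4 M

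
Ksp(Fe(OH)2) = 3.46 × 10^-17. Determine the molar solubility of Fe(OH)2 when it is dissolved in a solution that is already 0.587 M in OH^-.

Fe(OH)2(s) ⇌ Fe^2+(aq) + 2 OH^-(aq)
Ksp = [Fe^2+][OH^-]^2
Let s = moles of Fe(OH)2 that dissolve per litre. [Fe^2+] = s, [OH^-] = 0.587 + 2s ≈ 0.587 (Ksp is small, so little additional dissolves).
Ksp ≈ s × (0.587)^2
s = 1.00 x 10^-16 M
Check: 2s = 2.0 × 10^-16 ≪ 0.587, so the approximation is valid.

1.00 × 10^-16 M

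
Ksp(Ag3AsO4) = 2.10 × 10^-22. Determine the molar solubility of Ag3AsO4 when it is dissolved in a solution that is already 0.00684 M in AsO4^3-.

Ag3AsO4(s) <=> 3 Ag^+(aq) + AsO4^3-(aq)
Ksp = [Ag^+]^3[AsO4^3-]
Let s = moles of Ag3AsO4 that dissolve per litre. [Ag^+] = 3s, [AsO4^3-] = 0.00684 + s ≈ 0.00684 (since the AsO4^3- already present dominates).
Ksp ≈ (3s)^3 × 0.00684
s = 1.04 × 10^-7 M
Check: s = 1.0 × 10^-7 ≪ 0.00684, so the approximation is valid.

s = 1.04e-7 M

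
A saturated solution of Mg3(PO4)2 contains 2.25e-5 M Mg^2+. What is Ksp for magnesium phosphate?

Ksp = 2.56e-24

Mg3(PO4)2(s) ⇌ 3 Mg^2+(aq) + 2 PO4^3-(aq)
Stoichiometry gives [PO4^3-] = (2/3)[Mg^2+] = 1.500 × 10^-5 M.
Ksp = [Mg^2+]^3[PO4^3-]^2
Ksp = (2.25 x 10^-5)^3 × (1.500 × 10^-5)^2 = 2.56 x 10^-24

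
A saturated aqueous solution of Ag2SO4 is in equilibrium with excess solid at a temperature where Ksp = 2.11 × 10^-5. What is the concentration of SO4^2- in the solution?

1.74e-2 M

Ag2SO4(s) <=> 2 Ag^+ + SO4^2-
Ksp = [Ag^+]^2[SO4^2-]
If s mol/L of Ag2SO4 dissolves, [Ag^+] = 2s and [SO4^2-] = s.
Ksp = (2s)^2s = 4s^3
Solving, s = (2.11 × 10^-5/4)^(1/3) = 1.741 × 10^-2 M
[SO4^2-] = s = 1.74 × 10^-2 M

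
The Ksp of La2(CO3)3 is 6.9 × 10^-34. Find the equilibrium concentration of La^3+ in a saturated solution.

[La^3+] ≈ 1.8 x 10^-7 M

La2(CO3)3(s) <=> 2 La^3+ + 3 CO3^2-
Ksp = [La^3+]^2[CO3^2-]^3
For each mole of La2(CO3)3 that dissolves: [La^3+] = 2s, [CO3^2-] = 3s.
So Ksp = (2s)^2 × (3s)^3 = 108s^5
s^5 = 6.9 × 10^-34 / 108, so s = 9.14 × 10^-8 M
[La^3+] = 2s = 1.8 × 10^-7 M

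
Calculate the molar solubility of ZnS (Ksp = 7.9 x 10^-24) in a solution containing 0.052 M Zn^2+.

s ≈ 1.5 × 10^-22 M

ZnS(s) ⇌ Zn^2+ + S^2-
Ksp = [Zn^2+][S^2-]
Let s be the molar solubility in this solution. [Zn^2+] = 0.052 + s ≈ 0.052, [S^2-] = s (Ksp is small, so little additional dissolves).
Ksp ≈ 0.052 × s
s = 1.5 × 10^-22 M
Check: s = 1.5 × 10^-22 ≪ 0.052, so the approximation is valid.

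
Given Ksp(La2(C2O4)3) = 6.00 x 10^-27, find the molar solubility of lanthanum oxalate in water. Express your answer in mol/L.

La2(C2O4)3(s) <=> 2 La^3+(aq) + 3 C2O4^2-(aq)
Ksp = [La^3+]^2[C2O4^2-]^3
For each mole of La2(C2O4)3 that dissolves: [La^3+] = 2s, [C2O4^2-] = 3s.
So Ksp = (2s)^2 × (3s)^3 = 108s^5
Solving, s = (6.00 x 10^-27/108)^(1/5) = 2.23 × 10^-6 M

s = 2.23 × 10^-6 M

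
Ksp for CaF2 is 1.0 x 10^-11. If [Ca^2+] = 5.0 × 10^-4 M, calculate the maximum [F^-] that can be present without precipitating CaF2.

CaF2(s) ⇌ Ca^2+ + 2 F^-
Ksp = [Ca^2+][F^-]^2
Precipitation begins when Q = Ksp. With [Ca^2+] = 5.0 × 10^-4 M:
1.0 x 10^-11 = (5.0 × 10^-4) × [F^-]^2
[F^-] = (1.0 x 10^-11 / 5.0 x 10^-4)^(1/2) = 1.4 x 10^-4 M

[F^-] = 1.4 x 10^-4 M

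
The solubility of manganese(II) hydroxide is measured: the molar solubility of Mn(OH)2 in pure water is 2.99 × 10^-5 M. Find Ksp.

Mn(OH)2(s) ⇌ Mn^2+ + 2 OH^-
For each mole of Mn(OH)2 that dissolves: [Mn^2+] = s, [OH^-] = 2s.
Ksp = [Mn^2+][OH^-]^2
So Ksp = s × (2s)^2 = 4s^3
With s = 2.99 x 10^-5: Ksp = 1.07 × 10^-13

Ksp = 1.07e-13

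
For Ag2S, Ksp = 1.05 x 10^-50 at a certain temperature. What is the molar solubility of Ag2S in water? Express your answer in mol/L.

s = 1.38 x 10^-17 M

Ag2S(s) ⇌ 2 Ag^+(aq) + S^2-(aq)
Ksp = [Ag^+]^2[S^2-]
If s mol/L of Ag2S dissolves, [Ag^+] = 2s and [S^2-] = s.
Ksp = (2s)^2s = 4s^3
s^3 = 1.05 x 10^-50 / 4, so s = 1.38 x 10^-17 M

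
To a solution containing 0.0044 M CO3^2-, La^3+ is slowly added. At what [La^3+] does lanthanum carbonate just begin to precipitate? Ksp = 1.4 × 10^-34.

4.1 × 10^-14 M

La2(CO3)3(s) <=> 2 La^3+(aq) + 3 CO3^2-(aq)
Ksp = [La^3+]^2[CO3^2-]^3
Precipitation begins when Q = Ksp. With [CO3^2-] = 0.0044 M:
1.4 × 10^-34 = (0.0044)^3 × [La^3+]^2
[La^3+] = (1.4 × 10^-34 / 8.52 × 10^-8)^(1/2) = 4.1 × 10^-14 M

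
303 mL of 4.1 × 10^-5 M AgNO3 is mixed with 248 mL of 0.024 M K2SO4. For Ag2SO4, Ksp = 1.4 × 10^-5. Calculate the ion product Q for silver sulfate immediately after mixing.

Total volume = 303 + 248 = 551 mL.
[Ag^+] = 4.1 × 10^-5 × (303/551) = 2.25 x 10^-5 M
[SO4^2-] = 2.4 × 10^-2 × (248/551) = 1.08 x 10^-2 M
Ag2SO4(s) <=> 2 Ag^+(aq) + SO4^2-(aq), so Q = [Ag^+]^2[SO4^2-]
Q = (2.25 × 10^-5)^2(1.08 × 10^-2) = 5.5 × 10^-12
Q < Ksp, so no precipitate of Ag2SO4 forms.

5.5 × 10^-12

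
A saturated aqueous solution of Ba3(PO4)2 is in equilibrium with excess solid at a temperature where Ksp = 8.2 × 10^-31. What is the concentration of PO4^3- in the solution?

[PO4^3-] ≈ 7.5e-7 M

Ba3(PO4)2(s) ⇌ 3 Ba^2+(aq) + 2 PO4^3-(aq)
Ksp = [Ba^2+]^3[PO4^3-]^2
For each mole of Ba3(PO4)2 that dissolves: [Ba^2+] = 3s, [PO4^3-] = 2s.
Ksp = (3s)^3(2s)^2 = 108s^5
s = (8.2 × 10^-31 / 108)^(1/5) = 3.77 × 10^-7 M
[PO4^3-] = 2s = 7.5 × 10^-7 M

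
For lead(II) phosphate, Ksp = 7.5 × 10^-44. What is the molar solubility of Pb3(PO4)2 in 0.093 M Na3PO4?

Pb3(PO4)2(s) ⇌ 3 Pb^2+(aq) + 2 PO4^3-(aq)
Ksp = [Pb^2+]^3[PO4^3-]^2
If s mol/L dissolves here, [Pb^2+] = 3s, [PO4^3-] = 0.093 + 2s ≈ 0.093 (common-ion effect: PO4^3- is already 0.093 M).
Ksp ≈ (3s)^3 × (0.093)^2
s = 6.8 × 10^-15 M
Check: 2s = 1.4 x 10^-14 ≪ 0.093, so the approximation is valid.

s = 6.8 × 10^-15 M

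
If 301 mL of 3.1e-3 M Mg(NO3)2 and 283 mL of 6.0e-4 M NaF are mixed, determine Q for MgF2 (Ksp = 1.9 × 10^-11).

Total volume = 301 + 283 = 584 mL.
[Mg^2+] = 3.1 x 10^-3 × (301/584) = 1.60 × 10^-3 M
[F^-] = 6.0 × 10^-4 × (283/584) = 2.91 × 10^-4 M
MgF2(s) ⇌ Mg^2+ + 2 F^-, so Q = [Mg^2+][F^-]^2
Q = (1.60 × 10^-3)(2.91 x 10^-4)^2 = 1.4 × 10^-10
Q > Ksp, so MgF2 will precipitate.

Q ≈ 1.4e-10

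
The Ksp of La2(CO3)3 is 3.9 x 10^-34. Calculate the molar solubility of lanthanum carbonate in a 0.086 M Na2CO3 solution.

La2(CO3)3(s) ⇌ 2 La^3+ + 3 CO3^2-
Ksp = [La^3+]^2[CO3^2-]^3
Let s be the molar solubility in this solution. [La^3+] = 2s, [CO3^2-] = 0.086 + 3s ≈ 0.086 (Ksp is small, so little additional dissolves).
Ksp ≈ (2s)^2 × (0.086)^3
s = 3.9 x 10^-16 M
Check: 3s = 1.2 x 10^-15 ≪ 0.086, so the approximation is valid.

s ≈ 3.9e-16 M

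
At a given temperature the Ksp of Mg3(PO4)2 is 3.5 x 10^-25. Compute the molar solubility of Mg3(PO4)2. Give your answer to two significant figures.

s = 5.0 x 10^-6 M

Mg3(PO4)2(s) <=> 3 Mg^2+ + 2 PO4^3-
Ksp = [Mg^2+]^3[PO4^3-]^2
With molar solubility s: [Mg^2+] = 3s, [PO4^3-] = 2s.
Substituting: Ksp = (3s)^3(2s)^2 = 108s^5
Solving, s = (3.5 x 10^-25/108)^(1/5) = 5.0 x 10^-6 M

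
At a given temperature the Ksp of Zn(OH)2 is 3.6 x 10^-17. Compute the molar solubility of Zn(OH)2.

Zn(OH)2(s) ⇌ Zn^2+(aq) + 2 OH^-(aq)
Ksp = [Zn^2+][OH^-]^2
If s mol/L of Zn(OH)2 dissolves, [Zn^2+] = s and [OH^-] = 2s.
Substituting: Ksp = s(2s)^2 = 4s^3
Solving, s = (3.6 x 10^-17/4)^(1/3) = 2.1 × 10^-6 M

s ≈ 2.1 × 10^-6 M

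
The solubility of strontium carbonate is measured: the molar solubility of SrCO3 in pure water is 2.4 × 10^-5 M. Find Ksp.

5.8 × 10^-10

SrCO3(s) ⇌ Sr^2+(aq) + CO3^2-(aq)
If s mol/L of SrCO3 dissolves, [Sr^2+] = s and [CO3^2-] = s.
Ksp = [Sr^2+][CO3^2-]
Ksp = s × s = s^2
Ksp = (2.4 x 10^-5)^2 = 5.8 × 10^-10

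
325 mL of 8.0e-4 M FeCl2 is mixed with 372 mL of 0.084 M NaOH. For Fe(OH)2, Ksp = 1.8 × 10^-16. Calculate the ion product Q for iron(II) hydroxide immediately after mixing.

Total volume = 325 + 372 = 697 mL.
[Fe^2+] = 8.0 × 10^-4 × (325/697) = 3.73 × 10^-4 M
[OH^-] = 8.4 x 10^-2 × (372/697) = 4.48 × 10^-2 M
Fe(OH)2(s) ⇌ Fe^2+(aq) + 2 OH^-(aq), so Q = [Fe^2+][OH^-]^2
Q = (3.73 × 10^-4)(4.48 x 10^-2)^2 = 7.5 × 10^-7
Q > Ksp, so Fe(OH)2 will precipitate.

Q = 7.5e-7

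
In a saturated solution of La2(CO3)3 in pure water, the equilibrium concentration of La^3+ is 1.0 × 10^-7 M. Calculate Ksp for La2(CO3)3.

Ksp ≈ 3.4e-35

La2(CO3)3(s) ⇌ 2 La^3+ + 3 CO3^2-
Stoichiometry gives [CO3^2-] = (3/2)[La^3+] = 1.50 × 10^-7 M.
Ksp = [La^3+]^2[CO3^2-]^3
Ksp = (1.0 × 10^-7)^2 × (1.50 × 10^-7)^3 = 3.4 x 10^-35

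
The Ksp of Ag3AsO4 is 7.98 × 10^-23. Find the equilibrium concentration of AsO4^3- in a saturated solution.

[AsO4^3-] = 1.31 × 10^-6 M

Ag3AsO4(s) <=> 3 Ag^+ + AsO4^3-
Ksp = [Ag^+]^3[AsO4^3-]
With molar solubility s: [Ag^+] = 3s, [AsO4^3-] = s.
So Ksp = (3s)^3 × s = 27s^4
Solving, s = (7.98 × 10^-23/27)^(1/4) = 1.311 x 10^-6 M
[AsO4^3-] = s = 1.31 x 10^-6 M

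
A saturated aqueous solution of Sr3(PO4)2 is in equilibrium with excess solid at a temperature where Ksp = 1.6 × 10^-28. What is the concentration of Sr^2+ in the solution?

Sr3(PO4)2(s) ⇌ 3 Sr^2+(aq) + 2 PO4^3-(aq)
Ksp = [Sr^2+]^3[PO4^3-]^2
If s mol/L of Sr3(PO4)2 dissolves, [Sr^2+] = 3s and [PO4^3-] = 2s.
So Ksp = (3s)^3 × (2s)^2 = 108s^5
s^5 = 1.6 × 10^-28 / 108, so s = 1.08 x 10^-6 M
[Sr^2+] = 3s = 3.2 × 10^-6 M

3.2 × 10^-6 M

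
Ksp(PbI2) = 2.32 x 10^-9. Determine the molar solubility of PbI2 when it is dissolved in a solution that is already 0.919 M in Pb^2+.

PbI2(s) ⇌ Pb^2+(aq) + 2 I^-(aq)
Ksp = [Pb^2+][I^-]^2
Let s = moles of PbI2 that dissolve per litre. [Pb^2+] = 0.919 + s ≈ 0.919, [I^-] = 2s (common-ion effect: Pb^2+ is already 0.919 M).
Ksp ≈ 0.919 × (2s)^2
s = 2.51 x 10^-5 M
Check: s = 2.5 x 10^-5 ≪ 0.919, so the approximation is valid.

s = 2.51 × 10^-5 M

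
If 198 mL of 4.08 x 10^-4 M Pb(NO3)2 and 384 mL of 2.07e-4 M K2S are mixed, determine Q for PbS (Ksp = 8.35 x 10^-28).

1.90e-8

Total volume = 198 + 384 = 582 mL.
[Pb^2+] = 4.08 x 10^-4 × (198/582) = 1.388 × 10^-4 M
[S^2-] = 2.07 × 10^-4 × (384/582) = 1.366 × 10^-4 M
PbS(s) ⇌ Pb^2+ + S^2-, so Q = [Pb^2+][S^2-]
Q = (1.388 × 10^-4)(1.366 × 10^-4) = 1.90 × 10^-8
Q > Ksp, so PbS will precipitate.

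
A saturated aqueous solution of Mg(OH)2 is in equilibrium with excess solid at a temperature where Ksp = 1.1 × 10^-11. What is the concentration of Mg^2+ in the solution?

Mg(OH)2(s) <=> Mg^2+ + 2 OH^-
Ksp = [Mg^2+][OH^-]^2
If s mol/L of Mg(OH)2 dissolves, [Mg^2+] = s and [OH^-] = 2s.
Substituting: Ksp = s(2s)^2 = 4s^3
Solving, s = (1.1 × 10^-11/4)^(1/3) = 1.40 × 10^-4 M
[Mg^2+] = s = 1.4 x 10^-4 M

1.4 × 10^-4 M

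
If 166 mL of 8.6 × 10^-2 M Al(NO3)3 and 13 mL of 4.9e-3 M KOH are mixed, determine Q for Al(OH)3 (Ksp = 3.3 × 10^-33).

Q ≈ 3.6 x 10^-12

Total volume = 166 + 13 = 179 mL.
[Al^3+] = 8.6 × 10^-2 × (166/179) = 7.98 × 10^-2 M
[OH^-] = 4.9 × 10^-3 × (13/179) = 3.56 × 10^-4 M
Al(OH)3(s) ⇌ Al^3+ + 3 OH^-, so Q = [Al^3+][OH^-]^3
Q = (7.98 × 10^-2)(3.56 × 10^-4)^3 = 3.6 × 10^-12
Q > Ksp, so Al(OH)3 will precipitate.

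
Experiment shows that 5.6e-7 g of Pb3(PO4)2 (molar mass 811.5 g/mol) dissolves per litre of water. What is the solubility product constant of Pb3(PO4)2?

Molar solubility s = (5.6 × 10^-7 g/L) / (811.5 g/mol) = 6.90 x 10^-10 M.
Pb3(PO4)2(s) ⇌ 3 Pb^2+(aq) + 2 PO4^3-(aq)
If s mol/L of Pb3(PO4)2 dissolves, [Pb^2+] = 3s and [PO4^3-] = 2s.
Ksp = [Pb^2+]^3[PO4^3-]^2
Substituting: Ksp = (3s)^3(2s)^2 = 108s^5
Ksp = 108 × (6.90 × 10^-10)^5 = 1.7 × 10^-44

1.7 × 10^-44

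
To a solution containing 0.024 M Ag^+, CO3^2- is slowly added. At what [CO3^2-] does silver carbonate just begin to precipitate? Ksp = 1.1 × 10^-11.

Ag2CO3(s) ⇌ 2 Ag^+ + CO3^2-
Ksp = [Ag^+]^2[CO3^2-]
Precipitation begins when Q = Ksp. With [Ag^+] = 0.024 M:
1.1 × 10^-11 = (0.024)^2 × [CO3^2-]
[CO3^2-] = (1.1 × 10^-11 / 5.76 × 10^-4) = 1.9 × 10^-8 M

[CO3^2-] ≈ 1.9 × 10^-8 M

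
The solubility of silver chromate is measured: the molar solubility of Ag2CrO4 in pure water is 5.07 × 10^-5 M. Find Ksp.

Ksp ≈ 5.21 × 10^-13

Ag2CrO4(s) <=> 2 Ag^+(aq) + CrO4^2-(aq)
If s mol/L of Ag2CrO4 dissolves, [Ag^+] = 2s and [CrO4^2-] = s.
Ksp = [Ag^+]^2[CrO4^2-]
Substituting: Ksp = (2s)^2s = 4s^3
With s = 5.07 x 10^-5: Ksp = 5.21 × 10^-13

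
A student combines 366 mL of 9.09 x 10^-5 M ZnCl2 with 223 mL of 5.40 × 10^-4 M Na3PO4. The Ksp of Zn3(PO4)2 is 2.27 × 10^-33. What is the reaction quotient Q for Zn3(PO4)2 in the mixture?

Total volume = 366 + 223 = 589 mL.
[Zn^2+] = 9.09 × 10^-5 × (366/589) = 5.648 × 10^-5 M
[PO4^3-] = 5.40 × 10^-4 × (223/589) = 2.044 x 10^-4 M
Zn3(PO4)2(s) ⇌ 3 Zn^2+(aq) + 2 PO4^3-(aq), so Q = [Zn^2+]^3[PO4^3-]^2
Q = (5.648 x 10^-5)^3(2.044 x 10^-4)^2 = 7.53 x 10^-21
Q > Ksp, so Zn3(PO4)2 will precipitate.

Q = 7.53 × 10^-21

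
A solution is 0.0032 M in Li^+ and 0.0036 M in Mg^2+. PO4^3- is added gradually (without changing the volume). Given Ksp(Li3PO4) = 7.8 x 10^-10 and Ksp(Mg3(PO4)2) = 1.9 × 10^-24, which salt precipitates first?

Mg3(PO4)2

Precipitation of each salt starts when its ion product equals its Ksp.
For Li3PO4: 7.8 x 10^-10 = (0.0032)^3 × [PO4^3-]  ⇒  [PO4^3-] = 2.4 x 10^-2 M.
For Mg3(PO4)2: 1.9 × 10^-24 = (0.0036)^3 × [PO4^3-]^2  ⇒  [PO4^3-] = 6.4 × 10^-9 M.
The salt with the lower threshold [PO4^3-] precipitates first: Mg3(PO4)2.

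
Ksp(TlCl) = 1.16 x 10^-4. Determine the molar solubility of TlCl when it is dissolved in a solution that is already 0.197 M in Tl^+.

TlCl(s) ⇌ Tl^+ + Cl^-
Ksp = [Tl^+][Cl^-]
If s mol/L dissolves here, [Tl^+] = 0.197 + s ≈ 0.197, [Cl^-] = s (common-ion effect: Tl^+ is already 0.197 M).
Ksp ≈ 0.197 × s
s = 5.89 × 10^-4 M
Check: s = 5.9 x 10^-4 ≪ 0.197, so the approximation is valid.

5.89 x 10^-4 M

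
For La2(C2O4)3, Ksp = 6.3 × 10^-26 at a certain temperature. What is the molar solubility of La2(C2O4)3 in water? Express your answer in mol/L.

s = 3.6 x 10^-6 M

La2(C2O4)3(s) ⇌ 2 La^3+ + 3 C2O4^2-
Ksp = [La^3+]^2[C2O4^2-]^3
With molar solubility s: [La^3+] = 2s, [C2O4^2-] = 3s.
Ksp = (2s)^2(3s)^3 = 108s^5
s^5 = 6.3 × 10^-26 / 108, so s = 3.6 × 10^-6 M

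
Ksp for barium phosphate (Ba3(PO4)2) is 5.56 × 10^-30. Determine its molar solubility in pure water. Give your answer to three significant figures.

s = 5.52e-7 M

Ba3(PO4)2(s) <=> 3 Ba^2+ + 2 PO4^3-
Ksp = [Ba^2+]^3[PO4^3-]^2
With molar solubility s: [Ba^2+] = 3s, [PO4^3-] = 2s.
Ksp = (3s)^3(2s)^2 = 108s^5
Solving, s = (5.56 × 10^-30/108)^(1/5) = 5.52 x 10^-7 M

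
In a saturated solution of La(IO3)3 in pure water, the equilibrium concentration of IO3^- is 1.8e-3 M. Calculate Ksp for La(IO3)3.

3.5 × 10^-12

La(IO3)3(s) ⇌ La^3+ + 3 IO3^-
Stoichiometry gives [La^3+] = (1/3)[IO3^-] = 6.00 x 10^-4 M.
Ksp = [La^3+][IO3^-]^3
Ksp = 6.00 x 10^-4 × (1.8 x 10^-3)^3 = 3.5 × 10^-12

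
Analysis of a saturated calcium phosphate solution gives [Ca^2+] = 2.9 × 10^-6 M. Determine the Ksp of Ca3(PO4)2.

Ca3(PO4)2(s) ⇌ 3 Ca^2+ + 2 PO4^3-
Stoichiometry gives [PO4^3-] = (2/3)[Ca^2+] = 1.93 × 10^-6 M.
Ksp = [Ca^2+]^3[PO4^3-]^2
Ksp = (2.9 × 10^-6)^3 × (1.93 × 10^-6)^2 = 9.1 × 10^-29

Ksp = 9.1e-29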